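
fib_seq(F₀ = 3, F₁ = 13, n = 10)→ [3, 13, 16, 29, 45, 74, 119, 193, 312, 505]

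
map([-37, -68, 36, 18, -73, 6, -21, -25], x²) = (-37)²=1369, (-68)²=4624, (36)²=1296, (18)²=324, (-73)²=5329, (6)²=36, (-21)²=441, (-25)²=625
= [1369, 4624, 1296, 324, 5329, 36, 441, 625]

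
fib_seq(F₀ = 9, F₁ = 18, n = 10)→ F_2 = F_1 + F_0 = 27
F_3 = F_2 + F_1 = 45
F_4 = F_3 + F_2 = 72
...
= [9, 18, 27, 45, 72, 117, 189, 306, 495, 801]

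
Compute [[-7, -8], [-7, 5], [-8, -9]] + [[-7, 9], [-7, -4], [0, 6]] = [[-14, 1], [-14, 1], [-8, -3]]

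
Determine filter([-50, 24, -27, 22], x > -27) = [24, 22]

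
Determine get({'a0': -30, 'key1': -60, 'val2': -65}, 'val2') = -65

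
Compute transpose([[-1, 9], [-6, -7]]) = [[-1, -6], [9, -7]]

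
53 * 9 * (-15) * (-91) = 651105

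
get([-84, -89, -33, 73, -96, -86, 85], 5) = -86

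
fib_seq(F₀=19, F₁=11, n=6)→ F_2 = F_1 + F_0 = 30
F_3 = F_2 + F_1 = 41
F_4 = F_3 + F_2 = 71
...
= [19, 11, 30, 41, 71, 112]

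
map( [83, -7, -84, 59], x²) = [6889, 49, 7056, 3481]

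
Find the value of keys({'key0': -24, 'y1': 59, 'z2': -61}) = ['key0', 'y1', 'z2']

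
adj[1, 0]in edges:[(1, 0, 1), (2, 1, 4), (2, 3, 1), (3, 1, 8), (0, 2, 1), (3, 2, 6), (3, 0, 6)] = 1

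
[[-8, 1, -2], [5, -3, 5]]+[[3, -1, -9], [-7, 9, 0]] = [[-5, 0, -11], [-2, 6, 5]]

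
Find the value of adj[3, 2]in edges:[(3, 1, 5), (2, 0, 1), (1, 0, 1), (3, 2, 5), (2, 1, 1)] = 5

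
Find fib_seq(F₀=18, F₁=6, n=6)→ [18, 6, 24, 30, 54, 84]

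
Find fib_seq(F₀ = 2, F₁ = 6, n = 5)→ [2, 6, 8, 14, 22]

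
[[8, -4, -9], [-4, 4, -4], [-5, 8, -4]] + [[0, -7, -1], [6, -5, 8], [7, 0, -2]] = [[8, -11, -10], [2, -1, 4], [2, 8, -6]]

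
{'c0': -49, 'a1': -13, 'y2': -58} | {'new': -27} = {'c0': -49, 'a1': -13, 'y2': -58, 'new': -27}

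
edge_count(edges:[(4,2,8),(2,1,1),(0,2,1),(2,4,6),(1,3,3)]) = 5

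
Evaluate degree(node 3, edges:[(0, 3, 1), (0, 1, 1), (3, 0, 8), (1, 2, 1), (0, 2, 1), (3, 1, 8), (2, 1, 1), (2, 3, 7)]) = incident: (0,3), (3,0), (3,1), (2,3)
= 4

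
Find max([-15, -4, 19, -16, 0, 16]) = 19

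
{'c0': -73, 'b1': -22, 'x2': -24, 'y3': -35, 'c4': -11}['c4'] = -11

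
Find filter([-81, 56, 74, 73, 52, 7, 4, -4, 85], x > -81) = [56, 74, 73, 52, 7, 4, -4, 85]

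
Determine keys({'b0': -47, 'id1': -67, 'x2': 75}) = ['b0', 'id1', 'x2']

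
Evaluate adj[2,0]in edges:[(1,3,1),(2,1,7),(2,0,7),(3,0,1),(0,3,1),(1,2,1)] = 7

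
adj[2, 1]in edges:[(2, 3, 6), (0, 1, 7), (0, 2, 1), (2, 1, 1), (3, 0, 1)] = 1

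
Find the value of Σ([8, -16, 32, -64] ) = 8 + -16 + 32 + -64
= -40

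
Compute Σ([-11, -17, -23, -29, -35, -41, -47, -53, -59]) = -315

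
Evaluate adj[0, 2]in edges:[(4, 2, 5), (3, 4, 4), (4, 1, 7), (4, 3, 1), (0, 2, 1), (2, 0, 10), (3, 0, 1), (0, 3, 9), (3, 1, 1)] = 1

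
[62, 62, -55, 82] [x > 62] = [82]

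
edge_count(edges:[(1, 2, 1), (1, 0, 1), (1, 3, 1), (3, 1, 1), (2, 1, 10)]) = 5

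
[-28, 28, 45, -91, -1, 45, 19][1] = 28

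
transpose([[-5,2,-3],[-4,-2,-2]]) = [[-5, -4], [2, -2], [-3, -2]]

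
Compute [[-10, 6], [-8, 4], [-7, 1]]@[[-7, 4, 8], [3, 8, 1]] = [[88, 8, -74], [68, 0, -60], [52, -20, -55]]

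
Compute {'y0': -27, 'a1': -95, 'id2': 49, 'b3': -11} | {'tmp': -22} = {'y0': -27, 'a1': -95, 'id2': 49, 'b3': -11, 'tmp': -22}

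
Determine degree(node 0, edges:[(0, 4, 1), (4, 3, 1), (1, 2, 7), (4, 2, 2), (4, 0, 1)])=incident: (0,4), (4,0)
= 2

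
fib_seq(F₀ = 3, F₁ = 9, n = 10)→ F_2 = F_1 + F_0 = 12
F_3 = F_2 + F_1 = 21
F_4 = F_3 + F_2 = 33
...
= [3, 9, 12, 21, 33, 54, 87, 141, 228, 369]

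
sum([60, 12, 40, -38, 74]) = 148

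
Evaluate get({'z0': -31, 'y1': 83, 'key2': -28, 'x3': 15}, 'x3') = 15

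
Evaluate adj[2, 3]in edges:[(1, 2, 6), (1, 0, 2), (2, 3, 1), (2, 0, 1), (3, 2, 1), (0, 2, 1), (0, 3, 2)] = 1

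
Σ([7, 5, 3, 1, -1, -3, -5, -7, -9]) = 7 + 5 + 3 + 1 + (-1) + (-3) + (-5) + (-7) + (-9)
= -9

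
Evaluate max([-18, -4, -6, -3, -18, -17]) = -3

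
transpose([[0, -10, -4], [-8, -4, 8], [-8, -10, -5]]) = [[0, -8, -8], [-10, -4, -10], [-4, 8, -5]]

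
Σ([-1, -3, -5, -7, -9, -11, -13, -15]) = (-1) + (-3) + (-5) + (-7) + (-9) + (-11) + (-13) + (-15)
= -64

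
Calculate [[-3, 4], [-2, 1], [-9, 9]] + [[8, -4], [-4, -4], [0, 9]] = [[5, 0], [-6, -3], [-9, 18]]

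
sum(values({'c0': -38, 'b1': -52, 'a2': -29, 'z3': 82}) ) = -37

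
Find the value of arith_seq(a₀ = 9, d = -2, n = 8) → [9, 7, 5, 3, 1, -1, -3, -5]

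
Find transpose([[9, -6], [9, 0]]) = [[9, 9], [-6, 0]]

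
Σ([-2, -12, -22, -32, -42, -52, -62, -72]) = (-2) + (-12) + (-22) + (-32) + (-42) + (-52) + (-62) + (-72)
= -296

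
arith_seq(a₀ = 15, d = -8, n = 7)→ a_0 = 15 + 0*-8 = 15
a_1 = 15 + 1*-8 = 7
a_2 = 15 + 2*-8 = -1
...
= [15, 7, -1, -9, -17, -25, -33]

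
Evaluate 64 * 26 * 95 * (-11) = -1738880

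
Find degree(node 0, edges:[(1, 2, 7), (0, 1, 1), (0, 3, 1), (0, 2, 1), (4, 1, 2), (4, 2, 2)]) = incident: (0,1), (0,3), (0,2)
= 3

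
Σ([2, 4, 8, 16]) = 30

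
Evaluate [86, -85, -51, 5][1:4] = [-85, -51, 5]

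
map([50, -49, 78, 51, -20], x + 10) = [60, -39, 88, 61, -10]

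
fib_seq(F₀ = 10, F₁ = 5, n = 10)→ F_2 = F_1 + F_0 = 15
F_3 = F_2 + F_1 = 20
F_4 = F_3 + F_2 = 35
...
= [10, 5, 15, 20, 35, 55, 90, 145, 235, 380]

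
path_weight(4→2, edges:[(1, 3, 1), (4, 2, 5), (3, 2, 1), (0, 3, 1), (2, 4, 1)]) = 5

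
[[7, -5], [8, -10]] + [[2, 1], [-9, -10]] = [[9, -4], [-1, -20]]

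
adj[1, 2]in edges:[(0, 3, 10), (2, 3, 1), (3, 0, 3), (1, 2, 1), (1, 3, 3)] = 1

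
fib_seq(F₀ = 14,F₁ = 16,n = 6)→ [14, 16, 30, 46, 76, 122]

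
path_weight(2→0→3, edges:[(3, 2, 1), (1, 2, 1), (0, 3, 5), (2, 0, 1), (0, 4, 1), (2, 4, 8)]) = 6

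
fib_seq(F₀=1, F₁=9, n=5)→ [1, 9, 10, 19, 29]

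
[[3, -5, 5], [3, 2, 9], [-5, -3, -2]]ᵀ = [[3, 3, -5], [-5, 2, -3], [5, 9, -2]]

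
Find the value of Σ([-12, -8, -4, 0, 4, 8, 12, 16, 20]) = (-12) + (-8) + (-4) + 0 + 4 + 8 + 12 + 16 + 20
= 36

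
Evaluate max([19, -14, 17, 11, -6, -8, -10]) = 19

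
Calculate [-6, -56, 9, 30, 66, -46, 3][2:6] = [9, 30, 66, -46]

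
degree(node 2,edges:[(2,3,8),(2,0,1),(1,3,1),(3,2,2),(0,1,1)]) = incident: (2,3), (2,0), (3,2)
= 3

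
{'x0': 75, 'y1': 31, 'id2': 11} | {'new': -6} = {'x0': 75, 'y1': 31, 'id2': 11, 'new': -6}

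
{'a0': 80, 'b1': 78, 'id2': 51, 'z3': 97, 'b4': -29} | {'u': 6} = {'a0': 80, 'b1': 78, 'id2': 51, 'z3': 97, 'b4': -29, 'u': 6}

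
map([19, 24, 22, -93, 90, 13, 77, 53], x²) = (19)²=361, (24)²=576, (22)²=484, (-93)²=8649, (90)²=8100, (13)²=169, (77)²=5929, (53)²=2809
= [361, 576, 484, 8649, 8100, 169, 5929, 2809]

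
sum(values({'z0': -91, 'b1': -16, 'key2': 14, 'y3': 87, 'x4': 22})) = (-91) + (-16) + 14 + 87 + 22
= 16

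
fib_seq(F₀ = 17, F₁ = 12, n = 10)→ F_2 = F_1 + F_0 = 29
F_3 = F_2 + F_1 = 41
F_4 = F_3 + F_2 = 70
...
= [17, 12, 29, 41, 70, 111, 181, 292, 473, 765]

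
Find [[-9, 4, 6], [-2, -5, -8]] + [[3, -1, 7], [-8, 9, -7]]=[[-6, 3, 13], [-10, 4, -15]]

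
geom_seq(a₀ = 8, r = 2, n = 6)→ [8, 16, 32, 64, 128, 256]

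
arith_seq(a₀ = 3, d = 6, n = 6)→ [3, 9, 15, 21, 27, 33]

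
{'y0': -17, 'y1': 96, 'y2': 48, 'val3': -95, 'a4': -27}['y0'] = -17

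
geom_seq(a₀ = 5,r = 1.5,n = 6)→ [5.0, 7.5, 11.25, 16.875, 25.3125, 37.96875]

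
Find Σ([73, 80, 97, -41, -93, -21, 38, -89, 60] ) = 104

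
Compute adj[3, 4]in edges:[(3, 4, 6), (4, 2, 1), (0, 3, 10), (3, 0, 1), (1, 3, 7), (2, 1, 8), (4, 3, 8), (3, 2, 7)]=6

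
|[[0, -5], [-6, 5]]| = (0)*(5) - (-5)*(-6)
= -30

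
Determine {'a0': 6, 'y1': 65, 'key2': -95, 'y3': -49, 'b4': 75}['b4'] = 75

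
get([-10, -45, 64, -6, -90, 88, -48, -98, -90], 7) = -98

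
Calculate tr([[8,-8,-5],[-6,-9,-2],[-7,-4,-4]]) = diagonal: 8 + (-9) + (-4)
= -5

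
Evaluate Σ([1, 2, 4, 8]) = 15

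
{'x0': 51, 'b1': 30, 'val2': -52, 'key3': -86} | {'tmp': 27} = {'x0': 51, 'b1': 30, 'val2': -52, 'key3': -86, 'tmp': 27}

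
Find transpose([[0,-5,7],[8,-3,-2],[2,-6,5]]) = [[0, 8, 2], [-5, -3, -6], [7, -2, 5]]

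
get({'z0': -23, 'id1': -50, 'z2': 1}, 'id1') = -50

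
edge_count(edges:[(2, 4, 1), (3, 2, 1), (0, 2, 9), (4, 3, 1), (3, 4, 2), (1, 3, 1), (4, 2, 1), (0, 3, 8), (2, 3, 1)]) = 9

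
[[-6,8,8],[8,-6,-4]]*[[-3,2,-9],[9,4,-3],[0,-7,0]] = [[90, -36, 30], [-78, 20, -54]]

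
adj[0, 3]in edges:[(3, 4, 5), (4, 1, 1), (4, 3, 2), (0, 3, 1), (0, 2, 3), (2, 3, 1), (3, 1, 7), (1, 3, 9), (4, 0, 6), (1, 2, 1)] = 1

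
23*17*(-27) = -10557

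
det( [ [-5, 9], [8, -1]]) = -67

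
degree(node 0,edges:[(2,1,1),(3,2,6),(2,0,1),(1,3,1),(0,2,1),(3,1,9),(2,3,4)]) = incident: (2,0), (0,2)
= 2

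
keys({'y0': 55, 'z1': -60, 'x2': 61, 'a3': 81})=['y0', 'z1', 'x2', 'a3']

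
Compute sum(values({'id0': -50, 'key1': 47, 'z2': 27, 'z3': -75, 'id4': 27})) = (-50) + 47 + 27 + (-75) + 27
= -24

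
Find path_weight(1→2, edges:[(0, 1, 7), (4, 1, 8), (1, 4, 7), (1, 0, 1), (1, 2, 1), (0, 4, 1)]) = 1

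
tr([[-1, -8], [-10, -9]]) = diagonal: (-1) + (-9)
= -10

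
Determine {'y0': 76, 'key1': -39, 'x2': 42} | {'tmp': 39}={'y0': 76, 'key1': -39, 'x2': 42, 'tmp': 39}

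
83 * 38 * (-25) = -78850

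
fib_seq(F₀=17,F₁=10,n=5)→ [17, 10, 27, 37, 64]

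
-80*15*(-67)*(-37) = -2974800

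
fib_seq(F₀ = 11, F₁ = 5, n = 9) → [11, 5, 16, 21, 37, 58, 95, 153, 248]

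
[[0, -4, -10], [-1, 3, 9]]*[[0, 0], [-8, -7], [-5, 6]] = C[0][0] = (0)*(0) + (-4)*(-8) + (-10)*(-5) = 82
C[0][1] = (0)*(0) + (-4)*(-7) + (-10)*(6) = -32
C[1][0] = (-1)*(0) + (3)*(-8) + (9)*(-5) = -69
C[1][1] = (-1)*(0) + (3)*(-7) + (9)*(6) = 33
= [[82, -32], [-69, 33]]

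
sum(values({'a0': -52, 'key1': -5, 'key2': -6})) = (-52) + (-5) + (-6)
= -63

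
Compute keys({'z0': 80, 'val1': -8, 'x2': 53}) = ['z0', 'val1', 'x2']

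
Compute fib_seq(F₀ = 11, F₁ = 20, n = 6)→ [11, 20, 31, 51, 82, 133]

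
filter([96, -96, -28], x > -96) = keep x where x > -96: 96✓, -96✗, -28✓
= [96, -28]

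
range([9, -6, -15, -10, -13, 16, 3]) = 31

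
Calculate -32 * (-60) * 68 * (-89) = -11619840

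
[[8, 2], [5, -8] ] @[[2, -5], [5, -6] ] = [[26, -52], [-30, 23]]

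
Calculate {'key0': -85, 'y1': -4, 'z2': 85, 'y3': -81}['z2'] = 85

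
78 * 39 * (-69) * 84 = -17631432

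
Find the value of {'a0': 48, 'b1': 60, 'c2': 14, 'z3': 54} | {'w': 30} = {'a0': 48, 'b1': 60, 'c2': 14, 'z3': 54, 'w': 30}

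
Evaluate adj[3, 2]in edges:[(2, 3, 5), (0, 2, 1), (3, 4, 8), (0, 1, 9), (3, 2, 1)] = 1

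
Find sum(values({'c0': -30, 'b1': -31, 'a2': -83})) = -144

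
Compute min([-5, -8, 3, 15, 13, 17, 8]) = -8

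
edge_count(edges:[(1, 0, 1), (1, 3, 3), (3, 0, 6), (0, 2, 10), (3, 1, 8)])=5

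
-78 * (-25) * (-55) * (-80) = 8580000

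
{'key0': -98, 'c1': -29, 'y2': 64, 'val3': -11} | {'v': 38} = {'key0': -98, 'c1': -29, 'y2': 64, 'val3': -11, 'v': 38}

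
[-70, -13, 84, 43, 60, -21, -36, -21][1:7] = [-13, 84, 43, 60, -21, -36]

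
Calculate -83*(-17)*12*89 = 1506948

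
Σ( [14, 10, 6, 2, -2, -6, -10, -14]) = 0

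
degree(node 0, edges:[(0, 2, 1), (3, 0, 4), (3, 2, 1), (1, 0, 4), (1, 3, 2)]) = 3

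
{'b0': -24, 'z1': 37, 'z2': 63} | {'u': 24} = {'b0': -24, 'z1': 37, 'z2': 63, 'u': 24}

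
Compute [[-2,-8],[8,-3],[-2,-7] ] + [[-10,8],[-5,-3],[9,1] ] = [[-12, 0], [3, -6], [7, -6]]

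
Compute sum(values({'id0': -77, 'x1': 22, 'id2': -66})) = -121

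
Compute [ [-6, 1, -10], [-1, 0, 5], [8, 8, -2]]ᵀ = [[-6, -1, 8], [1, 0, 8], [-10, 5, -2]]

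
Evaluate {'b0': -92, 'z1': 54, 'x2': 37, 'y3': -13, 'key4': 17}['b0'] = -92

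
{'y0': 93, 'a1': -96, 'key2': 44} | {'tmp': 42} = {'y0': 93, 'a1': -96, 'key2': 44, 'tmp': 42}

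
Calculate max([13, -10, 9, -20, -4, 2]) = 13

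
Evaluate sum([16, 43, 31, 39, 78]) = 16 + 43 + 31 + 39 + 78
= 207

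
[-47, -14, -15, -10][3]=-10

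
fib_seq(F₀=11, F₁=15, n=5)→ [11, 15, 26, 41, 67]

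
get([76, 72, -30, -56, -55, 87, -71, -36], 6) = -71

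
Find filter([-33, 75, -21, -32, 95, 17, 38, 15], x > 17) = keep x where x > 17: -33✗, 75✓, -21✗, -32✗, 95✓, 17✗, 38✓, 15✗
= [75, 95, 38]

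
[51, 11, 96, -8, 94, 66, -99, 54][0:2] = [51, 11]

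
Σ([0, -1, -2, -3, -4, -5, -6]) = 0 + (-1) + (-2) + (-3) + (-4) + (-5) + (-6)
= -21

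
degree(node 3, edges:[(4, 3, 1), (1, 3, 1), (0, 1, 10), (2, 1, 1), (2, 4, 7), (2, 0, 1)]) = incident: (4,3), (1,3)
= 2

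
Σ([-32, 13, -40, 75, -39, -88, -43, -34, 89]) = (-32) + 13 + (-40) + 75 + (-39) + (-88) + (-43) + (-34) + 89
= -99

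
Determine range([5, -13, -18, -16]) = 23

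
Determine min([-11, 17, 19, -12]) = -12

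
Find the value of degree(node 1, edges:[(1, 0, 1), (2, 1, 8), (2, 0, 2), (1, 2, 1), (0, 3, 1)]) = incident: (1,0), (2,1), (1,2)
= 3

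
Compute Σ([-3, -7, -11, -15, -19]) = -55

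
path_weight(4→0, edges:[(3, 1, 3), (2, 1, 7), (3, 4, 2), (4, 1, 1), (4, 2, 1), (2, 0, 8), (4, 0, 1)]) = 1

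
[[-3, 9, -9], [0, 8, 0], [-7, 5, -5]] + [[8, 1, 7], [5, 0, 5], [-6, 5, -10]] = [[5, 10, -2], [5, 8, 5], [-13, 10, -15]]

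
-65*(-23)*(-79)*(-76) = 8975980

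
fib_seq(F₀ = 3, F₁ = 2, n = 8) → [3, 2, 5, 7, 12, 19, 31, 50]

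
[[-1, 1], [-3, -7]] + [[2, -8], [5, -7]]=[[1, -7], [2, -14]]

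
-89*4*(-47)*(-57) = -953724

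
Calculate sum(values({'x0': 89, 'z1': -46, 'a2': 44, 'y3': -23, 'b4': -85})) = -21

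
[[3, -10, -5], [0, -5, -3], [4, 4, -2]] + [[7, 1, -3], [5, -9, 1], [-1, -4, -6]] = [[10, -9, -8], [5, -14, -2], [3, 0, -8]]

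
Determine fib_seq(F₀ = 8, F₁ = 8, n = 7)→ [8, 8, 16, 24, 40, 64, 104]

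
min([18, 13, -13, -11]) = -13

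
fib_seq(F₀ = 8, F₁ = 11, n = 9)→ F_2 = F_1 + F_0 = 19
F_3 = F_2 + F_1 = 30
F_4 = F_3 + F_2 = 49
...
= [8, 11, 19, 30, 49, 79, 128, 207, 335]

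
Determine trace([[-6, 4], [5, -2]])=diagonal: (-6) + (-2)
= -8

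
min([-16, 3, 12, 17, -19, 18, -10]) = -19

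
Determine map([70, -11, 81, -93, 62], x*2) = 70*2=140, -11*2=-22, 81*2=162, -93*2=-186, 62*2=124
= [140, -22, 162, -186, 124]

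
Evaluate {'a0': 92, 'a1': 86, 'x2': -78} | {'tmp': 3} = {'a0': 92, 'a1': 86, 'x2': -78, 'tmp': 3}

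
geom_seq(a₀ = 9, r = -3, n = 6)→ a_0 = 9*(-3)^0 = 9
a_1 = 9*(-3)^1 = -27
a_2 = 9*(-3)^2 = 81
...
= [9, -27, 81, -243, 729, -2187]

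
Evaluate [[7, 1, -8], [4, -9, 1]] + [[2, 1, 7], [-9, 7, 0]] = [[9, 2, -1], [-5, -2, 1]]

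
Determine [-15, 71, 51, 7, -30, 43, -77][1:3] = [71, 51]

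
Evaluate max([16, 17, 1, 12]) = 17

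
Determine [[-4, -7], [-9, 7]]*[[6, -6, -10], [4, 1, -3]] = C[0][0] = (-4)*(6) + (-7)*(4) = -52
C[0][1] = (-4)*(-6) + (-7)*(1) = 17
C[0][2] = (-4)*(-10) + (-7)*(-3) = 61
C[1][0] = (-9)*(6) + (7)*(4) = -26
C[1][1] = (-9)*(-6) + (7)*(1) = 61
C[1][2] = (-9)*(-10) + (7)*(-3) = 69
= [[-52, 17, 61], [-26, 61, 69]]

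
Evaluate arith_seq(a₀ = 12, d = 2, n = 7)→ [12, 14, 16, 18, 20, 22, 24]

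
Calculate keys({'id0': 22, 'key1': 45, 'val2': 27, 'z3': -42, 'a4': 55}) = ['id0', 'key1', 'val2', 'z3', 'a4']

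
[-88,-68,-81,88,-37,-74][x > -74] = keep x where x > -74: -88✗, -68✓, -81✗, 88✓, -37✓, -74✗
= [-68, 88, -37]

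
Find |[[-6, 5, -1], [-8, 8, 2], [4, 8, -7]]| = 288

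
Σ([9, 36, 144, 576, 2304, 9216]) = 9 + 36 + 144 + 576 + 2304 + 9216
= 12285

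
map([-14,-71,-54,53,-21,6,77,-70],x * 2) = [-28, -142, -108, 106, -42, 12, 154, -140]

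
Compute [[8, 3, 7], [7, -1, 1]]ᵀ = [[8, 7], [3, -1], [7, 1]]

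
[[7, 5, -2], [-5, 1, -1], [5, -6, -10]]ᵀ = [[7, -5, 5], [5, 1, -6], [-2, -1, -10]]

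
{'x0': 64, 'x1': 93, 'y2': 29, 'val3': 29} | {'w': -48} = {'x0': 64, 'x1': 93, 'y2': 29, 'val3': 29, 'w': -48}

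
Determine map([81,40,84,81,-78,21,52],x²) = [6561, 1600, 7056, 6561, 6084, 441, 2704]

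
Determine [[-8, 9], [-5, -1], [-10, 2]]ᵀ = [[-8, -5, -10], [9, -1, 2]]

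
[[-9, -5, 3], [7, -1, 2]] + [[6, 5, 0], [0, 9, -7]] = [[-3, 0, 3], [7, 8, -5]]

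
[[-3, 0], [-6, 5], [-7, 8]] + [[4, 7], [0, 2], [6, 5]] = [[1, 7], [-6, 7], [-1, 13]]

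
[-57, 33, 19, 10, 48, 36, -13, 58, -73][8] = -73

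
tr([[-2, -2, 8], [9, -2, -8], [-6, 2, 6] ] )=2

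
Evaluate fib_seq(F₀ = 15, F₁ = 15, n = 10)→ F_2 = F_1 + F_0 = 30
F_3 = F_2 + F_1 = 45
F_4 = F_3 + F_2 = 75
...
= [15, 15, 30, 45, 75, 120, 195, 315, 510, 825]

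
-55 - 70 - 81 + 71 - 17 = -152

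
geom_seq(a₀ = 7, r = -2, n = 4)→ [7, -14, 28, -56]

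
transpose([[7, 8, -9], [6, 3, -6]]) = [[7, 6], [8, 3], [-9, -6]]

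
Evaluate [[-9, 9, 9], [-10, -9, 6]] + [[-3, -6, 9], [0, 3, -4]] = [[-12, 3, 18], [-10, -6, 2]]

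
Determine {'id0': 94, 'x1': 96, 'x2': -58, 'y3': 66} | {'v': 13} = {'id0': 94, 'x1': 96, 'x2': -58, 'y3': 66, 'v': 13}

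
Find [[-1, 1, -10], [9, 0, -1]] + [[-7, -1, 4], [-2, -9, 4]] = [[-8, 0, -6], [7, -9, 3]]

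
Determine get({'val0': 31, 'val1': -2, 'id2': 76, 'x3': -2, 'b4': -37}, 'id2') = 76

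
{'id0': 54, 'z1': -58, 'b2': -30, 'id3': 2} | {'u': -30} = {'id0': 54, 'z1': -58, 'b2': -30, 'id3': 2, 'u': -30}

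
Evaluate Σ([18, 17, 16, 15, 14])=18 + 17 + 16 + 15 + 14
= 80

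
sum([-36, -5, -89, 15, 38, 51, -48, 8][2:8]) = slice → [-89, 15, 38, 51, -48, 8]
(-89) + 15 + 38 + 51 + (-48) + 8
= -25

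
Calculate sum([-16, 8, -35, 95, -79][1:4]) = slice → [8, -35, 95]
8 + (-35) + 95
= 68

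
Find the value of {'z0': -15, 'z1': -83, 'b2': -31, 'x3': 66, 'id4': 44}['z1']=-83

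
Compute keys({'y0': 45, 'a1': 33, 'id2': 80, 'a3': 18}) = ['y0', 'a1', 'id2', 'a3']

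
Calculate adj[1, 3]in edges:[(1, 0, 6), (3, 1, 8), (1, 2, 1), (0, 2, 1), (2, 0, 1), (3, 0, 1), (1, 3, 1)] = 1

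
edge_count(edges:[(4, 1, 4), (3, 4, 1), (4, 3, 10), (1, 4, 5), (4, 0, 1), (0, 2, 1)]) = 6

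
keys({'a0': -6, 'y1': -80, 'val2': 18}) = ['a0', 'y1', 'val2']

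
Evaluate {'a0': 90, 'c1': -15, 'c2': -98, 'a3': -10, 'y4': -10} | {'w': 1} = {'a0': 90, 'c1': -15, 'c2': -98, 'a3': -10, 'y4': -10, 'w': 1}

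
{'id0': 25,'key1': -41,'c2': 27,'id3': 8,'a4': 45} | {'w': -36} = {'id0': 25, 'key1': -41, 'c2': 27, 'id3': 8, 'a4': 45, 'w': -36}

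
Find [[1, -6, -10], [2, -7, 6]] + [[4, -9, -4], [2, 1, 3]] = [[5, -15, -14], [4, -6, 9]]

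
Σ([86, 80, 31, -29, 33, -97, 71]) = 175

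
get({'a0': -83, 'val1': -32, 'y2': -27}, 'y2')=-27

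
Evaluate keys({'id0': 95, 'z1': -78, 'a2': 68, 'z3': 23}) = ['id0', 'z1', 'a2', 'z3']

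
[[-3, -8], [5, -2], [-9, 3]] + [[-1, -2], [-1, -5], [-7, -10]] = [[-4, -10], [4, -7], [-16, -7]]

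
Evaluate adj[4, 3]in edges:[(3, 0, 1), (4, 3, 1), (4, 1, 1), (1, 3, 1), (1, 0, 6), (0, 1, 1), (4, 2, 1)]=1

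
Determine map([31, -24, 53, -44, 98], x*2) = 31*2=62, -24*2=-48, 53*2=106, -44*2=-88, 98*2=196
= [62, -48, 106, -88, 196]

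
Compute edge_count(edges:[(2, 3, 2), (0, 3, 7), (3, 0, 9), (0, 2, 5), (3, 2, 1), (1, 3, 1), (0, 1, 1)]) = 7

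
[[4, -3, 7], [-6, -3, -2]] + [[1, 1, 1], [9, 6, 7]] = [[5, -2, 8], [3, 3, 5]]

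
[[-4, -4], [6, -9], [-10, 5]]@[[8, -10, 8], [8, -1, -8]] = C[0][0] = (-4)*(8) + (-4)*(8) = -64
C[0][1] = (-4)*(-10) + (-4)*(-1) = 44
C[0][2] = (-4)*(8) + (-4)*(-8) = 0
C[1][0] = (6)*(8) + (-9)*(8) = -24
C[1][1] = (6)*(-10) + (-9)*(-1) = -51
C[1][2] = (6)*(8) + (-9)*(-8) = 120
... (3 more cells)
= [[-64, 44, 0], [-24, -51, 120], [-40, 95, -120]]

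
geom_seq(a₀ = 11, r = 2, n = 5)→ [11, 22, 44, 88, 176]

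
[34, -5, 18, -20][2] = 18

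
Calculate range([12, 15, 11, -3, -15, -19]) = 34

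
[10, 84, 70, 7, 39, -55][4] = 39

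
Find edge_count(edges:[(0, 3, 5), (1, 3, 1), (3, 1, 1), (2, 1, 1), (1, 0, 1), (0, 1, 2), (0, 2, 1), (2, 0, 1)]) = 8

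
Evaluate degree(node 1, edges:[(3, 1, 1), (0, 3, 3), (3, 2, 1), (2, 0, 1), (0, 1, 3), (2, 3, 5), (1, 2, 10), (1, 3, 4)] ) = incident: (3,1), (0,1), (1,2), (1,3)
= 4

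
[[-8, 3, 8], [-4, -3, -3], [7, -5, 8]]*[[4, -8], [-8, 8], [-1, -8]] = C[0][0] = (-8)*(4) + (3)*(-8) + (8)*(-1) = -64
C[0][1] = (-8)*(-8) + (3)*(8) + (8)*(-8) = 24
C[1][0] = (-4)*(4) + (-3)*(-8) + (-3)*(-1) = 11
C[1][1] = (-4)*(-8) + (-3)*(8) + (-3)*(-8) = 32
C[2][0] = (7)*(4) + (-5)*(-8) + (8)*(-1) = 60
C[2][1] = (7)*(-8) + (-5)*(8) + (8)*(-8) = -160
= [[-64, 24], [11, 32], [60, -160]]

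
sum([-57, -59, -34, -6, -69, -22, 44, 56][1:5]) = slice → [-59, -34, -6, -69]
(-59) + (-34) + (-6) + (-69)
= -168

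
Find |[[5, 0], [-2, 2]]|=(5)*(2) - (0)*(-2)
= 10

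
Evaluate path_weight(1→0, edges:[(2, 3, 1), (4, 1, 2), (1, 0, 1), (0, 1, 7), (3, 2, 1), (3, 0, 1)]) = 1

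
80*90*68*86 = 42105600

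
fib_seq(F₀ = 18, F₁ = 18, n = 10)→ [18, 18, 36, 54, 90, 144, 234, 378, 612, 990]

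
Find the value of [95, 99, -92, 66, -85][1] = 99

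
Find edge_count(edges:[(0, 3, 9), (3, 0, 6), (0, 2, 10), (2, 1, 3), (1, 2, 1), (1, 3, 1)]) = 6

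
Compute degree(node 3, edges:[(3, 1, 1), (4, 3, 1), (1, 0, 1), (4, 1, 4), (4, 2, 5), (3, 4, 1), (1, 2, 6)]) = 3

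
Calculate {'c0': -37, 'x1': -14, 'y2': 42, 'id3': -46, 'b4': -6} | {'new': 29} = {'c0': -37, 'x1': -14, 'y2': 42, 'id3': -46, 'b4': -6, 'new': 29}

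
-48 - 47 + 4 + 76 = -15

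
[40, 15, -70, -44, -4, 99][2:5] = [-70, -44, -4]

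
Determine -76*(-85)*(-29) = -187340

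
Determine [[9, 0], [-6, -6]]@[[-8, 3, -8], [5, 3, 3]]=C[0][0] = (9)*(-8) + (0)*(5) = -72
C[0][1] = (9)*(3) + (0)*(3) = 27
C[0][2] = (9)*(-8) + (0)*(3) = -72
C[1][0] = (-6)*(-8) + (-6)*(5) = 18
C[1][1] = (-6)*(3) + (-6)*(3) = -36
C[1][2] = (-6)*(-8) + (-6)*(3) = 30
= [[-72, 27, -72], [18, -36, 30]]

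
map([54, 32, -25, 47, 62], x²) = (54)²=2916, (32)²=1024, (-25)²=625, (47)²=2209, (62)²=3844
= [2916, 1024, 625, 2209, 3844]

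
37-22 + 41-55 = 1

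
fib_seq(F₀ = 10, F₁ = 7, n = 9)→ F_2 = F_1 + F_0 = 17
F_3 = F_2 + F_1 = 24
F_4 = F_3 + F_2 = 41
...
= [10, 7, 17, 24, 41, 65, 106, 171, 277]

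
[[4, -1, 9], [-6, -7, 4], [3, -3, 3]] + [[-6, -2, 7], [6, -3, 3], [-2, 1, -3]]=[[-2, -3, 16], [0, -10, 7], [1, -2, 0]]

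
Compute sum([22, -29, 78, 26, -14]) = 83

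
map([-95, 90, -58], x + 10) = [-85, 100, -48]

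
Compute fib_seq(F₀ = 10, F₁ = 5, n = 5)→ F_2 = F_1 + F_0 = 15
F_3 = F_2 + F_1 = 20
F_4 = F_3 + F_2 = 35
= [10, 5, 15, 20, 35]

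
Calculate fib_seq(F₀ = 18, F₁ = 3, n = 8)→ [18, 3, 21, 24, 45, 69, 114, 183]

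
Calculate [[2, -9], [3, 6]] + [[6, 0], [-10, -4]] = [[8, -9], [-7, 2]]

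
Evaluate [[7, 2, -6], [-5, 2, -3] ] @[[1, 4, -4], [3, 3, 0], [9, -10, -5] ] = C[0][0] = (7)*(1) + (2)*(3) + (-6)*(9) = -41
C[0][1] = (7)*(4) + (2)*(3) + (-6)*(-10) = 94
C[0][2] = (7)*(-4) + (2)*(0) + (-6)*(-5) = 2
C[1][0] = (-5)*(1) + (2)*(3) + (-3)*(9) = -26
C[1][1] = (-5)*(4) + (2)*(3) + (-3)*(-10) = 16
C[1][2] = (-5)*(-4) + (2)*(0) + (-3)*(-5) = 35
= [[-41, 94, 2], [-26, 16, 35]]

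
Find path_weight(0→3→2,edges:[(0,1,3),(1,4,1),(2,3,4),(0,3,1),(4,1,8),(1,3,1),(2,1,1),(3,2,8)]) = w(0→3)=1 + w(3→2)=8
= 9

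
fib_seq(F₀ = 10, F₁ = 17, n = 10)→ [10, 17, 27, 44, 71, 115, 186, 301, 487, 788]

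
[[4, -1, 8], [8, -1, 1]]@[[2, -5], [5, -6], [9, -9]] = C[0][0] = (4)*(2) + (-1)*(5) + (8)*(9) = 75
C[0][1] = (4)*(-5) + (-1)*(-6) + (8)*(-9) = -86
C[1][0] = (8)*(2) + (-1)*(5) + (1)*(9) = 20
C[1][1] = (8)*(-5) + (-1)*(-6) + (1)*(-9) = -43
= [[75, -86], [20, -43]]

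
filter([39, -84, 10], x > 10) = [39]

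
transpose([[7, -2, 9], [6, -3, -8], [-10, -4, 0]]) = [[7, 6, -10], [-2, -3, -4], [9, -8, 0]]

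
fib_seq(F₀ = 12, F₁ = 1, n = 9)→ F_2 = F_1 + F_0 = 13
F_3 = F_2 + F_1 = 14
F_4 = F_3 + F_2 = 27
...
= [12, 1, 13, 14, 27, 41, 68, 109, 177]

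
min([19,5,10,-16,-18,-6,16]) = -18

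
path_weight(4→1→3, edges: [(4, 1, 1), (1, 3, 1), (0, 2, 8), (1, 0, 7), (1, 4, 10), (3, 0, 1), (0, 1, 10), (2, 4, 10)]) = w(4→1)=1 + w(1→3)=1
= 2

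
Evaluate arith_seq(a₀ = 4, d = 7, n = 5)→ [4, 11, 18, 25, 32]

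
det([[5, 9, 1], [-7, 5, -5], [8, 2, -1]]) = (1)*(5)*det([[5, -5], [2, -1]]) + (-1)*(9)*det([[-7, -5], [8, -1]]) + (1)*(1)*det([[-7, 5], [8, 2]])
= 25 + -423 + -54
= -452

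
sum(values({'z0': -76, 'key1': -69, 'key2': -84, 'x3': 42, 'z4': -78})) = -265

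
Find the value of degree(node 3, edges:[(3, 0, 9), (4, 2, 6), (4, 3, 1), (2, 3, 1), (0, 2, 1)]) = incident: (3,0), (4,3), (2,3)
= 3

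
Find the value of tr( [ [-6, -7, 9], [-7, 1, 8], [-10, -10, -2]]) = -7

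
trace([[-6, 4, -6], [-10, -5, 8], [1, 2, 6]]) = -5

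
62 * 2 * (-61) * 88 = -665632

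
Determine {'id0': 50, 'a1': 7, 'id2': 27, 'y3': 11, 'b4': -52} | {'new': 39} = {'id0': 50, 'a1': 7, 'id2': 27, 'y3': 11, 'b4': -52, 'new': 39}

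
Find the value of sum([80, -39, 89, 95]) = 225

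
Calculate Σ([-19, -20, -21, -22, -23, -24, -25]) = -154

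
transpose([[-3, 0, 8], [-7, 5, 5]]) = [[-3, -7], [0, 5], [8, 5]]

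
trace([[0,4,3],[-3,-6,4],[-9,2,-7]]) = -13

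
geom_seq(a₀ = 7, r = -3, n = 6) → a_0 = 7*(-3)^0 = 7
a_1 = 7*(-3)^1 = -21
a_2 = 7*(-3)^2 = 63
...
= [7, -21, 63, -189, 567, -1701]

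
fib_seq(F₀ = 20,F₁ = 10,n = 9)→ F_2 = F_1 + F_0 = 30
F_3 = F_2 + F_1 = 40
F_4 = F_3 + F_2 = 70
...
= [20, 10, 30, 40, 70, 110, 180, 290, 470]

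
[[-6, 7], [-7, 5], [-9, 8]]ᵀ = [[-6, -7, -9], [7, 5, 8]]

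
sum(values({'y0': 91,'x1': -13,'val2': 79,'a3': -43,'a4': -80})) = 91 + (-13) + 79 + (-43) + (-80)
= 34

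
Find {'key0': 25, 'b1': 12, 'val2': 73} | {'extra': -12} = {'key0': 25, 'b1': 12, 'val2': 73, 'extra': -12}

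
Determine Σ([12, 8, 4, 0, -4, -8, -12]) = 0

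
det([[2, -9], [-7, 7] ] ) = -49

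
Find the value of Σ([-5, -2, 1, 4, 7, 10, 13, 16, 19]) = 63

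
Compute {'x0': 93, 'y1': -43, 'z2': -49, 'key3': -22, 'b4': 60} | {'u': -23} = {'x0': 93, 'y1': -43, 'z2': -49, 'key3': -22, 'b4': 60, 'u': -23}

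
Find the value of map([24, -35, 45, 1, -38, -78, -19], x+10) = [34, -25, 55, 11, -28, -68, -9]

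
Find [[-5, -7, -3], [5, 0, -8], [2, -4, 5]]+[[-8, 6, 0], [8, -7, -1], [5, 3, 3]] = [[-13, -1, -3], [13, -7, -9], [7, -1, 8]]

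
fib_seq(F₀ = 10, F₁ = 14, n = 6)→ [10, 14, 24, 38, 62, 100]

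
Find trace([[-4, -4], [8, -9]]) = diagonal: (-4) + (-9)
= -13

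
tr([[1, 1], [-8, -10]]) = -9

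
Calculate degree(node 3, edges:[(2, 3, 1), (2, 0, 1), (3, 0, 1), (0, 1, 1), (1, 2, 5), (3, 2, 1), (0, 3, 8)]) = incident: (2,3), (3,0), (3,2), (0,3)
= 4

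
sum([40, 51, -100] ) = -9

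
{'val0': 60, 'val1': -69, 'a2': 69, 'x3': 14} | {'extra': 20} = {'val0': 60, 'val1': -69, 'a2': 69, 'x3': 14, 'extra': 20}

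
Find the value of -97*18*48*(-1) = 83808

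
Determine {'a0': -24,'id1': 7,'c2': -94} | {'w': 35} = {'a0': -24, 'id1': 7, 'c2': -94, 'w': 35}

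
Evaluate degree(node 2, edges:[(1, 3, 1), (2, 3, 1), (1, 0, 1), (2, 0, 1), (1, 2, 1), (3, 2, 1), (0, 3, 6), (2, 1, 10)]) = 5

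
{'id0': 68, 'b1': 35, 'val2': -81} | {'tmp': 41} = {'id0': 68, 'b1': 35, 'val2': -81, 'tmp': 41}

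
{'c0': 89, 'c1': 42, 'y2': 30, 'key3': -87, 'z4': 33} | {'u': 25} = {'c0': 89, 'c1': 42, 'y2': 30, 'key3': -87, 'z4': 33, 'u': 25}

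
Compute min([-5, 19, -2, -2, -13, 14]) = -13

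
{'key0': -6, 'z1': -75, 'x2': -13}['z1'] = -75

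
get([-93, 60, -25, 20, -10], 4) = -10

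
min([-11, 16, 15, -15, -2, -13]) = -15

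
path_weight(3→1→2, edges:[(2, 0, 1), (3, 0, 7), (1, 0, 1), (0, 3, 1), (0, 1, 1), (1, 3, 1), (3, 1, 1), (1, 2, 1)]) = 2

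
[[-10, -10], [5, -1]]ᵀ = [[-10, 5], [-10, -1]]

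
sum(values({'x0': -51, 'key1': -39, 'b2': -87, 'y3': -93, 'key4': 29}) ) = (-51) + (-39) + (-87) + (-93) + 29
= -241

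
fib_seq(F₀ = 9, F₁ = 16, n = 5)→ [9, 16, 25, 41, 66]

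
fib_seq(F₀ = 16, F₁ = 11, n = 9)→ F_2 = F_1 + F_0 = 27
F_3 = F_2 + F_1 = 38
F_4 = F_3 + F_2 = 65
...
= [16, 11, 27, 38, 65, 103, 168, 271, 439]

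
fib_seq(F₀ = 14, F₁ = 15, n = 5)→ [14, 15, 29, 44, 73]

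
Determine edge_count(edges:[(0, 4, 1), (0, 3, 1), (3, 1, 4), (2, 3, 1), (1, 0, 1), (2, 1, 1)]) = 6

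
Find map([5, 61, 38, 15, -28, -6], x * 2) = 5*2=10, 61*2=122, 38*2=76, 15*2=30, -28*2=-56, -6*2=-12
= [10, 122, 76, 30, -56, -12]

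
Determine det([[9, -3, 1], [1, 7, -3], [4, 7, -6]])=-192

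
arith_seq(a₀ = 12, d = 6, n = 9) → a_0 = 12 + 0*6 = 12
a_1 = 12 + 1*6 = 18
a_2 = 12 + 2*6 = 24
...
= [12, 18, 24, 30, 36, 42, 48, 54, 60]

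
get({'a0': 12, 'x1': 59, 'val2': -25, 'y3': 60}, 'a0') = 12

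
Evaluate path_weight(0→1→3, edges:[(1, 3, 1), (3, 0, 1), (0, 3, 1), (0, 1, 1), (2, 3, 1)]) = w(0→1)=1 + w(1→3)=1
= 2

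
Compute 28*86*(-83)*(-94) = 18787216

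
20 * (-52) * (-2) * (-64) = -133120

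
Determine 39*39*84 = 127764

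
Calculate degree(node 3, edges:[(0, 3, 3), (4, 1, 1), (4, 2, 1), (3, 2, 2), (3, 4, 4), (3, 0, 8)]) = 4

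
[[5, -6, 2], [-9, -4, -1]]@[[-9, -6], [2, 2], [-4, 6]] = [[-65, -30], [77, 40]]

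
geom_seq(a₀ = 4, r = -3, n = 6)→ [4, -12, 36, -108, 324, -972]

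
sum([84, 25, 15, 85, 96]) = 305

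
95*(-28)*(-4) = 10640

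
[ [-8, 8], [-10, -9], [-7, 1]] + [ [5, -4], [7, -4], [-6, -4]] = [[-3, 4], [-3, -13], [-13, -3]]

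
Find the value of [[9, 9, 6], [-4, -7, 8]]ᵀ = [[9, -4], [9, -7], [6, 8]]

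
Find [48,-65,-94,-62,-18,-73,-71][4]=-18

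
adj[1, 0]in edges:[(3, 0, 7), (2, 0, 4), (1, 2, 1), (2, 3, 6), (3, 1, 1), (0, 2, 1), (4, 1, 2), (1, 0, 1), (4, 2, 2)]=1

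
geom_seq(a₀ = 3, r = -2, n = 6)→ a_0 = 3*(-2)^0 = 3
a_1 = 3*(-2)^1 = -6
a_2 = 3*(-2)^2 = 12
...
= [3, -6, 12, -24, 48, -96]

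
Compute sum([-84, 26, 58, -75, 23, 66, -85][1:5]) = slice → [26, 58, -75, 23]
26 + 58 + (-75) + 23
= 32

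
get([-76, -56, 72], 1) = -56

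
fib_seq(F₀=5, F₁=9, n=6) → [5, 9, 14, 23, 37, 60]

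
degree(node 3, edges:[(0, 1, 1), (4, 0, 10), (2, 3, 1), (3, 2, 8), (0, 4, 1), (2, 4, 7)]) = incident: (2,3), (3,2)
= 2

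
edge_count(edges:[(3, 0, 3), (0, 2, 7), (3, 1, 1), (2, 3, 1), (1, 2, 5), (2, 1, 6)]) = 6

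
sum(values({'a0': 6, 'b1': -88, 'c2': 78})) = -4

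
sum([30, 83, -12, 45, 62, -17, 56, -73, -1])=173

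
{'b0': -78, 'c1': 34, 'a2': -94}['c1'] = 34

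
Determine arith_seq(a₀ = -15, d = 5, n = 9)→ a_0 = -15 + 0*5 = -15
a_1 = -15 + 1*5 = -10
a_2 = -15 + 2*5 = -5
...
= [-15, -10, -5, 0, 5, 10, 15, 20, 25]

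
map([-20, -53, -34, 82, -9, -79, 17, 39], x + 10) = [-10, -43, -24, 92, 1, -69, 27, 49]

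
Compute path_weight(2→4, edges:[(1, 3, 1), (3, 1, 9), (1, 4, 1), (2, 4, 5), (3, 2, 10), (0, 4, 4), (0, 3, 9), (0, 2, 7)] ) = w(2→4)=5
= 5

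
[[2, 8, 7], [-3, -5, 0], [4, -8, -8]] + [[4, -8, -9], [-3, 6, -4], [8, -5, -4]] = [[6, 0, -2], [-6, 1, -4], [12, -13, -12]]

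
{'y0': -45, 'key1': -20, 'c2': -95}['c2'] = -95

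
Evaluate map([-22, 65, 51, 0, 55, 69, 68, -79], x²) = [484, 4225, 2601, 0, 3025, 4761, 4624, 6241]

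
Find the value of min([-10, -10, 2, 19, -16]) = -16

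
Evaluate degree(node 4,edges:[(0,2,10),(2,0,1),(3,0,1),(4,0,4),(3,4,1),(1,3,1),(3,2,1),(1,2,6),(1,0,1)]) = incident: (4,0), (3,4)
= 2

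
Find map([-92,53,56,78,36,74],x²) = (-92)²=8464, (53)²=2809, (56)²=3136, (78)²=6084, (36)²=1296, (74)²=5476
= [8464, 2809, 3136, 6084, 1296, 5476]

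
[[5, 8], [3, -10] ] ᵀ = [[5, 3], [8, -10]]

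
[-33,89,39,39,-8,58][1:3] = [89, 39]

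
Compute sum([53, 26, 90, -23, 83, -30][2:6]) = 120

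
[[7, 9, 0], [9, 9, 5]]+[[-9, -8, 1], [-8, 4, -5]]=[[-2, 1, 1], [1, 13, 0]]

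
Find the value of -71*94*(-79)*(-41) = -21617086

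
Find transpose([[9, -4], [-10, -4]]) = [[9, -10], [-4, -4]]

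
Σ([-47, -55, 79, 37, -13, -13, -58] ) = -70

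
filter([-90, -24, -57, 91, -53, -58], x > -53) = [-24, 91]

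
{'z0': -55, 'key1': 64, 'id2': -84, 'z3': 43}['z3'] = 43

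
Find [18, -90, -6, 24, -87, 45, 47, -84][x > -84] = [18, -6, 24, 45, 47]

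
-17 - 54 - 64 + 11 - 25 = -149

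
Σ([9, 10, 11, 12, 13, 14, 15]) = 9 + 10 + 11 + 12 + 13 + 14 + 15
= 84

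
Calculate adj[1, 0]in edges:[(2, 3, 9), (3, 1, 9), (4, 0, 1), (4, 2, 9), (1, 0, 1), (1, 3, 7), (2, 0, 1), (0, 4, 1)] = 1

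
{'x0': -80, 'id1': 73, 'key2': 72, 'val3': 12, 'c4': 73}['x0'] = -80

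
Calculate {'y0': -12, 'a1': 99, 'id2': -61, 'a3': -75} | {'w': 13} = {'y0': -12, 'a1': 99, 'id2': -61, 'a3': -75, 'w': 13}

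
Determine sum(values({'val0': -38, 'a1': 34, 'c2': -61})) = -65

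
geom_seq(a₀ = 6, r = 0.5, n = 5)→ [6.0, 3.0, 1.5, 0.75, 0.375]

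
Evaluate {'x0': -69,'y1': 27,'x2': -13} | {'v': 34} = {'x0': -69, 'y1': 27, 'x2': -13, 'v': 34}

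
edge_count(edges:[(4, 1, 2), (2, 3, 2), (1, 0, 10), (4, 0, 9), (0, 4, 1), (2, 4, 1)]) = 6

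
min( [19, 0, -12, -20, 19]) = -20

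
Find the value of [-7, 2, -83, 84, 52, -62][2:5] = [-83, 84, 52]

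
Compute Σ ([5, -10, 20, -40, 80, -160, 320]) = 5 + -10 + 20 + -40 + 80 + -160 + 320
= 215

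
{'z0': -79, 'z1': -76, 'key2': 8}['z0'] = -79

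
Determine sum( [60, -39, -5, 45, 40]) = 101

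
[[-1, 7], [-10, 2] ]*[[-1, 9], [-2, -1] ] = C[0][0] = (-1)*(-1) + (7)*(-2) = -13
C[0][1] = (-1)*(9) + (7)*(-1) = -16
C[1][0] = (-10)*(-1) + (2)*(-2) = 6
C[1][1] = (-10)*(9) + (2)*(-1) = -92
= [[-13, -16], [6, -92]]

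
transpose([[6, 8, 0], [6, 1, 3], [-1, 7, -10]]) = [[6, 6, -1], [8, 1, 7], [0, 3, -10]]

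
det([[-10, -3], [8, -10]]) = (-10)*(-10) - (-3)*(8)
= 124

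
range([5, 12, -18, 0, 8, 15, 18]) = 36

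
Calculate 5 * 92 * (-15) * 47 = -324300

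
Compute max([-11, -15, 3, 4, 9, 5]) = 9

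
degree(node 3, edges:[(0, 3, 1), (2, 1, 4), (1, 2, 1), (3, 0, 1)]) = 2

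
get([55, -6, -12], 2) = -12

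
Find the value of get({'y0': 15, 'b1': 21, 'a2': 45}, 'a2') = 45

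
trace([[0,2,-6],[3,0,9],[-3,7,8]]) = 8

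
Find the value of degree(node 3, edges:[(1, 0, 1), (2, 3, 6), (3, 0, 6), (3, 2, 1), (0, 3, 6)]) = 4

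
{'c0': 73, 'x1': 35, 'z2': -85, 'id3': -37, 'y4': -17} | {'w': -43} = {'c0': 73, 'x1': 35, 'z2': -85, 'id3': -37, 'y4': -17, 'w': -43}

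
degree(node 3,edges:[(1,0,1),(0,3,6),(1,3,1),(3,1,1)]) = incident: (0,3), (1,3), (3,1)
= 3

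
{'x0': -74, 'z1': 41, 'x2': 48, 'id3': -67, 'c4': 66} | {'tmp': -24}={'x0': -74, 'z1': 41, 'x2': 48, 'id3': -67, 'c4': 66, 'tmp': -24}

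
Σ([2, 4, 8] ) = 2 + 4 + 8
= 14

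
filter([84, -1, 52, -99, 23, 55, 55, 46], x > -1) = keep x where x > -1: 84✓, -1✗, 52✓, -99✗, 23✓, 55✓, 55✓, 46✓
= [84, 52, 23, 55, 55, 46]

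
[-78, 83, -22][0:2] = [-78, 83]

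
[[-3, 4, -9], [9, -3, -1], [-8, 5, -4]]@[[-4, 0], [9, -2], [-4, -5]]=[[84, 37], [-59, 11], [93, 10]]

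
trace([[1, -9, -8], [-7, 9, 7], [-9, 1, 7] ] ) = 17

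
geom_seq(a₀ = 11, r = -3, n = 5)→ a_0 = 11*(-3)^0 = 11
a_1 = 11*(-3)^1 = -33
a_2 = 11*(-3)^2 = 99
...
= [11, -33, 99, -297, 891]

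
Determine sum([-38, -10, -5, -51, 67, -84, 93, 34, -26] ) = -20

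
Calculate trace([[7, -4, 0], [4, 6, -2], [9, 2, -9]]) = 4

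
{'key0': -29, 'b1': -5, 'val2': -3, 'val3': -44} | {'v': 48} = {'key0': -29, 'b1': -5, 'val2': -3, 'val3': -44, 'v': 48}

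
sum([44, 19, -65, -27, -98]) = 44 + 19 + (-65) + (-27) + (-98)
= -127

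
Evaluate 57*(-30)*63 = -107730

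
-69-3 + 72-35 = -35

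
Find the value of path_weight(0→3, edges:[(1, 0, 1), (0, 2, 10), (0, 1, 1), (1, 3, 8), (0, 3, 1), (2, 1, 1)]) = 1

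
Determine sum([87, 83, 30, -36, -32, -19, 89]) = 87 + 83 + 30 + (-36) + (-32) + (-19) + 89
= 202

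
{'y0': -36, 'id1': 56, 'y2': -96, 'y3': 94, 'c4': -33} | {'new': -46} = {'y0': -36, 'id1': 56, 'y2': -96, 'y3': 94, 'c4': -33, 'new': -46}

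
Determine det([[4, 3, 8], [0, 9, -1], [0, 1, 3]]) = 112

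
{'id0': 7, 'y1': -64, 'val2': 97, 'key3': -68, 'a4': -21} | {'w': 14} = {'id0': 7, 'y1': -64, 'val2': 97, 'key3': -68, 'a4': -21, 'w': 14}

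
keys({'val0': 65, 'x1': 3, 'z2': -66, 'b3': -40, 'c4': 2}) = ['val0', 'x1', 'z2', 'b3', 'c4']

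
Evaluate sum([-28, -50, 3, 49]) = (-28) + (-50) + 3 + 49
= -26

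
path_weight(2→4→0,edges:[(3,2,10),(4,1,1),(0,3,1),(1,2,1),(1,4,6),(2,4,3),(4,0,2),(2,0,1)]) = 5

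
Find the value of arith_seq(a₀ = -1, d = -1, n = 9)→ [-1, -2, -3, -4, -5, -6, -7, -8, -9]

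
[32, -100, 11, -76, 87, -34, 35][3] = -76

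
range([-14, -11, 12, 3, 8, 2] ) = 26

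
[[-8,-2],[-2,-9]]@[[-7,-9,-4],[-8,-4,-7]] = [[72, 80, 46], [86, 54, 71]]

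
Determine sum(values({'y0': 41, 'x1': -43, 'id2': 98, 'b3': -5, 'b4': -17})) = 41 + (-43) + 98 + (-5) + (-17)
= 74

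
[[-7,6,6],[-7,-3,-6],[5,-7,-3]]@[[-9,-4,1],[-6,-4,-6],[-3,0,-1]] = [[9, 4, -49], [99, 40, 17], [6, 8, 50]]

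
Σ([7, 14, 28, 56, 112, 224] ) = 7 + 14 + 28 + 56 + 112 + 224
= 441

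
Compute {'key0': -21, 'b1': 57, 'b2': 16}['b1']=57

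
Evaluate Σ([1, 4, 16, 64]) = 85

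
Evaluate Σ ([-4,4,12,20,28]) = 60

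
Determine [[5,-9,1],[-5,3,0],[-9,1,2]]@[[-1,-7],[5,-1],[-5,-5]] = [[-55, -31], [20, 32], [4, 52]]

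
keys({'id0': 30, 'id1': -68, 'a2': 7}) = ['id0', 'id1', 'a2']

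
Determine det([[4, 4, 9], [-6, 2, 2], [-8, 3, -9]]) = (1)*(4)*det([[2, 2], [3, -9]]) + (-1)*(4)*det([[-6, 2], [-8, -9]]) + (1)*(9)*det([[-6, 2], [-8, 3]])
= -96 + -280 + -18
= -394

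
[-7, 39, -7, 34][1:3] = [39, -7]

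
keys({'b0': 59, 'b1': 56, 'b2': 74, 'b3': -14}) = ['b0', 'b1', 'b2', 'b3']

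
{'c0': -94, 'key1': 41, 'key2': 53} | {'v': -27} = {'c0': -94, 'key1': 41, 'key2': 53, 'v': -27}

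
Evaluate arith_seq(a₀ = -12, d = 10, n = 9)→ a_0 = -12 + 0*10 = -12
a_1 = -12 + 1*10 = -2
a_2 = -12 + 2*10 = 8
...
= [-12, -2, 8, 18, 28, 38, 48, 58, 68]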